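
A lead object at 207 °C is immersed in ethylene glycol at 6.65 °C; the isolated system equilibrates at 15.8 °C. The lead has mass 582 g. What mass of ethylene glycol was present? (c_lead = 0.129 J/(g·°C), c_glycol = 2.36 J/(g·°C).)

m ≈ 665 g

Energy conservation, ΣQ = 0:
582·0.129·(15.8 − 207) + m·2.36·(15.8 − 6.65) = 0
21.59 m = 14355
m = 14355/21.59 ≈ 664.8 g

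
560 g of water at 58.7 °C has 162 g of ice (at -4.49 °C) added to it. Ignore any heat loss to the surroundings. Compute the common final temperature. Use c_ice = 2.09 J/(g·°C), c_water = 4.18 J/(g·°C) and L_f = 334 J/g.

T_f ≈ 27.1 °C

Taking heat into each body as positive, Σ m c ΔT = 0:
warm ice to 0 °C: 162·2.09·(0 − (-4.49)) = 1520.2
  melt ice: 162·334 = 54108
  meltwater 0→T: 162·4.18·T = 677.16 T
  water: 2340.8(T − 58.7)
3018 T = 137405 − 55628 = 81777
T ≈ 27.10 °C. Since T > 0 °C, the all-ice-melts assumption holds.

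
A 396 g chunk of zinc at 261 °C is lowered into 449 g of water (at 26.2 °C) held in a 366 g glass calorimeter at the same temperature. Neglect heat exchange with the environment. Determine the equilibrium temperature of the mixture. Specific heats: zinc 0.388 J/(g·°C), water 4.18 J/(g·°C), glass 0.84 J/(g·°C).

T_f ≈ 41.6 °C

With ΣQ=0 the equilibrium temperature is the m·c-weighted mean:
T_f = (153.65·261 + 1876.8·26.2 + 307.44·26.2) / (153.65 + 1876.8 + 307.44)
    = 97330 / 2337.9 ≈ 41.63 °C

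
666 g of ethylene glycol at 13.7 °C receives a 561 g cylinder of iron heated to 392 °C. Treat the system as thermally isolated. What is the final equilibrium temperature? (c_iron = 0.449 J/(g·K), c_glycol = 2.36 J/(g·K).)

T_f ≈ 66.0 °C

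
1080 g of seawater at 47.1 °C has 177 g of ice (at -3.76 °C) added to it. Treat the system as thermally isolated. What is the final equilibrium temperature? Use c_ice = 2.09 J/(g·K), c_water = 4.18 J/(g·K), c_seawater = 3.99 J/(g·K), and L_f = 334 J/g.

Let T be the final temperature. ΣQ_i = 0:
warm ice to 0 °C: 177×2.09×(0 − (-3.76)) = 1390.9; melt ice: 177×334 = 59118; meltwater 0→T: 177×4.18×T = 739.86 T; seawater: 4309.2(T − 47.1)
5049.1 T = 202963 − 60509 = 142454
T ≈ 28.21 °C. Since T > 0 °C, the all-ice-melts assumption holds.

T_f ≈ 28.2 °C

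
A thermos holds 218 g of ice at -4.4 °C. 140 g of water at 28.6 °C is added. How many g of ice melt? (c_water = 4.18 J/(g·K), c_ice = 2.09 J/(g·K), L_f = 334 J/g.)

Cooling the water to 0 °C releases 140·4.18·28.6 = 16737 J.
Of that, 218·2.09·4.4 = 2004.7 J goes to bring the ice to 0 °C, leaving 14732 J.
To melt every bit of ice: 218·334 = 72812 J.
14732 J < 72812 J, so only part of the ice melts and the system sits at 0 °C.
m_melt = 14732 / L_f = 44.11 g.

m_melted ≈ 44.1 g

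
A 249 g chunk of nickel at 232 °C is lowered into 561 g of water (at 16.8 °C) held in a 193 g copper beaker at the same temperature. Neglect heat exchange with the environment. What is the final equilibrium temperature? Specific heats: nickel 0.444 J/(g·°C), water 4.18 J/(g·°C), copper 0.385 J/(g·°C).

T_f ≈ 26.2 °C

Taking heat into each body as positive, Σ m c ΔT = 0:
249·0.444·(T − 232) + 561·4.18·(T − 16.8) + 193·0.385·(T − 16.8) = 0
(110.56 + 2345 + 74.31) T = 110.56·232 + 2345·16.8 + 74.31·16.8
T ≈ 26.20 °C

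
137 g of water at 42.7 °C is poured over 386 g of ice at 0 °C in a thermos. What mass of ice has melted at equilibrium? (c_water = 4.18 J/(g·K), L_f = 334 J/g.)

m_melted ≈ 73.2 g

Water can give up m c ΔT = 137·4.18·42.7 = 24453 J before reaching 0 °C.
To melt every bit of ice: 386·334 = 128924 J.
Since 24453 < 128924 J, not all the ice melts; equilibrium is at 0 °C.
Mass melted = 24453/334 ≈ 73.21 g.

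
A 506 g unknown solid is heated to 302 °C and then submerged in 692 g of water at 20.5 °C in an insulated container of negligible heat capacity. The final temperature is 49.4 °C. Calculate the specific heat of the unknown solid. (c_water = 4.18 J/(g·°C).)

c ≈ 0.654 J/(g·°C)

Heat lost by the unknown solid = heat gained by the water:
506×c×(302 − 49.4) = 692×4.18×(49.4 − 20.5)
127816 c = 83595  ⇒  c ≈ 0.654 J/(g·°C)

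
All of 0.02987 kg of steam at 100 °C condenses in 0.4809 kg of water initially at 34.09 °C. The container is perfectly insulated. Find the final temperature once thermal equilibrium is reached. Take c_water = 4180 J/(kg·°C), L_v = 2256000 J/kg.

T_f ≈ 69.5 °C

Setting the total heat transfer to zero:
condense steam: −0.02987·2256000 = −67387
  condensate cools 100→T: 0.02987·4180·(T − 100) = 124.86(T − 100)
  water warms: 0.4809·4180·(T − 34.09) = 2010.2(T − 34.09)
2135 T = 67387 + 12486 + 68526 = 148399
T ≈ 69.51 °C — below 100 °C, confirming all the steam condensed.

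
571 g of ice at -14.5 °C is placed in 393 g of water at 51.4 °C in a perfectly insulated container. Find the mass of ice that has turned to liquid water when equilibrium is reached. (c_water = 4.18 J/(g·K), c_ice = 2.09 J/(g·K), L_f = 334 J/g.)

Water can give up m c ΔT = 393×4.18×51.4 = 84437 J before reaching 0 °C.
Of that, 571×2.09×14.5 = 17304 J goes to bring the ice to 0 °C, leaving 67133 J.
To melt every bit of ice: 571×334 = 190714 J.
67133 J < 190714 J, so only part of the ice melts and the system sits at 0 °C.
m_melted×334 = 67133  ⇒  m_melted ≈ 201 g.

m_melted ≈ 201 g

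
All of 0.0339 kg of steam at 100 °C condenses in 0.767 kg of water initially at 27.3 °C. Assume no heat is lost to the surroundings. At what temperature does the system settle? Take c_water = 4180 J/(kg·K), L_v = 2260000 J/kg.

T_f ≈ 53.3 °C

Conservation of energy gives ΣQ = 0:
condense steam: −0.0339·2260000 = −76614; condensed water 100 °C→T: 141.7(T − 100); water warms: 0.767·4180·(T − 27.3) = 3206.1(T − 27.3)
3347.8 T = 76614 + 14170 + 87525 = 178310
T ≈ 53.26 °C, under the boiling point, so the assumption holds.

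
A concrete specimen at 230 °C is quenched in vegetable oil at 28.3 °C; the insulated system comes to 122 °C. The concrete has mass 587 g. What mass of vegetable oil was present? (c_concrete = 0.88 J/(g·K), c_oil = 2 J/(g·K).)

m ≈ 298 g

Heat lost by the concrete = heat gained by the oil:
587·0.88·(230 − 122) = m·2·(122 − 28.3)
187.4 m = 55788  ⇒  m ≈ 297.7 g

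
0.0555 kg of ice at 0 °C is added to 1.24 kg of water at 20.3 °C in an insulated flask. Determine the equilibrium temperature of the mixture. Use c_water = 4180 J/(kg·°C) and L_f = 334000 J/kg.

T_f ≈ 16.0 °C

Heat gained plus heat lost sum to zero:
latent heat to melt: 0.0555×334000 = 18537; meltwater 0→T: 0.0555×4180×T = 231.99 T; water cools: 1.24×4180×(T − 20.3) = 5183.2(T − 20.3)
5415.2 T = 105219 − 18537 = 86682
T ≈ 16.01 °C — above 0 °C, consistent with complete melting.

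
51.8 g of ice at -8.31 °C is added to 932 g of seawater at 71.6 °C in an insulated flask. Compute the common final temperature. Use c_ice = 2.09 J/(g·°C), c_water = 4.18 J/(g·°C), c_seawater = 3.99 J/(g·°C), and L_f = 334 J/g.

T_f ≈ 63.0 °C

Let T be the final temperature. ΣQ_i = 0:
ice -8.31→0 °C: 51.8×2.09×8.31 = 899.66; melt ice: 51.8×334 = 17301; warm the meltwater: 216.52 T; seawater: 3718.7(T − 71.6)
3935.2 T = 266257 − 18201 = 248057
T ≈ 63.04 °C. Since T > 0 °C, the all-ice-melts assumption holds.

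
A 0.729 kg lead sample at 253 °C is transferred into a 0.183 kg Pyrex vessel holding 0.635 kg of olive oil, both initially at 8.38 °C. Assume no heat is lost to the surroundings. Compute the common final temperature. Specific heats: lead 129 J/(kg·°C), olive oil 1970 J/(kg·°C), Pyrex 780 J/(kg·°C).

T_f ≈ 23.8 °C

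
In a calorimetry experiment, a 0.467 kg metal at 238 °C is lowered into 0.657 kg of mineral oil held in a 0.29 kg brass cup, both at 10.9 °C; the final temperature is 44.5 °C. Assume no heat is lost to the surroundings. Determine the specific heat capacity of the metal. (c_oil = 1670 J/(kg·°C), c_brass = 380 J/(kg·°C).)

Conservation of energy gives ΣQ = 0:
0.467·c·(44.5 − 238) + 0.657·1670·(44.5 − 10.9) + 0.29·380·(44.5 − 10.9) = 0
-90.36 c = -40568
c = -40568/-90.36 ≈ 448.9 J/(kg·°C)

c ≈ 449 J/(kg·°C)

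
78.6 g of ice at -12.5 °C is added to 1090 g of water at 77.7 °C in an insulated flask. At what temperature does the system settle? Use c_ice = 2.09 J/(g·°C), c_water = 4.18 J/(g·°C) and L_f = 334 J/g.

T_f ≈ 66.7 °C

Energy balance with sensible and latent terms:
warm ice to 0 °C: 78.6×2.09×(0 − (-12.5)) = 2053.4; latent heat to melt: 78.6×334 = 26252; meltwater 0→T: 78.6×4.18×T = 328.55 T; water: 4556.2(T − 77.7)
4884.7 T = 354017 − 28306 = 325711
T ≈ 66.68 °C — above 0 °C, consistent with complete melting.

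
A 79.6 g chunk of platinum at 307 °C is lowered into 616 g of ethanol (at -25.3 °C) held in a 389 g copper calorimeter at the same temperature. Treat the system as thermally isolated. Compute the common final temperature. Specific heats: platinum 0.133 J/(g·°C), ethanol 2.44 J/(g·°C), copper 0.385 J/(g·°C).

Conservation of energy gives ΣQ = 0:
79.6·0.133·(T − 307) + 616·2.44·(T − (-25.3)) + 389·0.385·(T − (-25.3)) = 0
10.59(T − 307) + 1503(T − (-25.3)) + 149.77(T − (-25.3)) = 0
(10.59 + 1503 + 149.77) T = 10.59·307 + 1503·(-25.3) + 149.77·(-25.3)
T = -38566/1663.4 ≈ -23.19 °C

T_f ≈ -23.2 °C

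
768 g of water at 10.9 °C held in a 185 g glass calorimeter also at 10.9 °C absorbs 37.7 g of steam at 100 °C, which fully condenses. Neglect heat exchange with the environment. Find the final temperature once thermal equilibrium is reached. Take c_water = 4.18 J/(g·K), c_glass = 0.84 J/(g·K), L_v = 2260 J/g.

T_f ≈ 39.1 °C

Heat gained plus heat lost sum to zero:
condense steam: −37.7·2260 = −85202; condensate cools 100→T: 37.7·4.18·(T − 100) = 157.59(T − 100); water warms: 768·4.18·(T − 10.9) = 3210.2(T − 10.9); glass cup: 185·0.84·(T − 10.9) = 155.4(T − 10.9)
3523.2 T = 85202 + 15759 + 36685 = 137646
T ≈ 39.07 °C (< 100 °C, so full condensation is consistent).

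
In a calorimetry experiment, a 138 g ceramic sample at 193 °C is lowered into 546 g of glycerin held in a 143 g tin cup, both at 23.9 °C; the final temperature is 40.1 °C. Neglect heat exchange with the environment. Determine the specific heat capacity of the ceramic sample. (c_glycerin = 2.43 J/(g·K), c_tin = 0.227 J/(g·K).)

c ≈ 1.04 J/(g·K)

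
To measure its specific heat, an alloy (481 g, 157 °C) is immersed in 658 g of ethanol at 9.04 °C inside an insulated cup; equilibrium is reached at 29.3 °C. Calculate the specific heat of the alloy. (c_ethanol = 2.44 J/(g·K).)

Heat lost by the alloy = heat gained by the ethanol:
481·c·(157 − 29.3) = 658·2.44·(29.3 − 9.04)
61424 c = 32528  ⇒  c ≈ 0.5296 J/(g·K)

c ≈ 0.53 J/(g·K)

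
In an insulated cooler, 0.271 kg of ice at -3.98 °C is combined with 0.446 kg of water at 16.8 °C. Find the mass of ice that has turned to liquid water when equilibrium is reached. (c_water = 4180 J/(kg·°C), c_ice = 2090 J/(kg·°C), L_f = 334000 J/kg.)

m_melted ≈ 0.087 kg

Water can give up m c ΔT = 0.446·4180·16.8 = 31320 J before reaching 0 °C.
Of that, 0.271·2090·3.98 = 2254.2 J goes to bring the ice to 0 °C, leaving 29066 J.
To melt every bit of ice: 0.271·334000 = 90514 J.
29066 J < 90514 J, so only part of the ice melts and the system sits at 0 °C.
m_melt = 29066 / L_f = 0.08702 kg.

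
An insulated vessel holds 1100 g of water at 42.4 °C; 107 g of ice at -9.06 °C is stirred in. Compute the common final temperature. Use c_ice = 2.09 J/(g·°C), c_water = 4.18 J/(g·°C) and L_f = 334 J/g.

T_f ≈ 31.2 °C

Energy conservation, ΣQ = 0:
warm ice to 0 °C: 107×2.09×(0 − (-9.06)) = 2026.1
  melt ice: 107×334 = 35738
  meltwater 0→T: 107×4.18×T = 447.26 T
  water cools: 1100×4.18×(T − 42.4) = 4598(T − 42.4)
5045.3 T = 194955 − 37764 = 157191
T ≈ 31.16 °C. Since T > 0 °C, the all-ice-melts assumption holds.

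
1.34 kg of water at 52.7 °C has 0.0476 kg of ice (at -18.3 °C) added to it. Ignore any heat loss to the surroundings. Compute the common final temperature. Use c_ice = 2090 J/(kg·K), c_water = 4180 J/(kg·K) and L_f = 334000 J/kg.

T_f ≈ 47.8 °C

Heat gained plus heat lost sum to zero:
warm ice to 0 °C: 0.0476×2090×(0 − (-18.3)) = 1820.6
  melt ice: 0.0476×334000 = 15898
  meltwater 0→T: 0.0476×4180×T = 198.97 T
  water cools: 1.34×4180×(T − 52.7) = 5601.2(T − 52.7)
5800.2 T = 295183 − 17719 = 277464
T ≈ 47.84 °C — above 0 °C, consistent with complete melting.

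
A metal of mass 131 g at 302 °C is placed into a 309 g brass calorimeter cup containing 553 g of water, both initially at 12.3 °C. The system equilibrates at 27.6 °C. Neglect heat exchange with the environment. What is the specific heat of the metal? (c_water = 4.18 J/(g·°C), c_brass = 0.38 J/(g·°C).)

Let T be the final temperature. ΣQ_i = 0:
131×c×(27.6 − 302) + 553×4.18×(27.6 − 12.3) + 309×0.38×(27.6 − 12.3) = 0
-35946 c = -37163
c = -37163/-35946 ≈ 1.034 J/(g·°C)

c ≈ 1.03 J/(g·°C)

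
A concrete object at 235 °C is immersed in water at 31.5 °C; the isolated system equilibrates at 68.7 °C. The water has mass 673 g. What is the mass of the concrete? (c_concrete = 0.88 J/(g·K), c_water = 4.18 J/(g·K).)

Energy conservation, ΣQ = 0:
m×0.88×(68.7 − 235) + 673×4.18×(68.7 − 31.5) = 0
-146.34 m = -104649
m = -104649/-146.34 ≈ 715.1 g

m ≈ 715 g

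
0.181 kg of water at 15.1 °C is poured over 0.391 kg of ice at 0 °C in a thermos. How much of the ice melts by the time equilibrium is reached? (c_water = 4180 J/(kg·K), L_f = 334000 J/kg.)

m_melted ≈ 0.0342 kg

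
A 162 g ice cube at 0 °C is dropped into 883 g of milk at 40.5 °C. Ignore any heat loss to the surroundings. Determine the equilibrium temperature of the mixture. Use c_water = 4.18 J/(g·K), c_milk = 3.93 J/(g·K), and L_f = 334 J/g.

Heat gained plus heat lost sum to zero:
fusion: m_ice L_f = 162·334 = 54108; warm the meltwater: 677.16 T; milk: 3470.2(T − 40.5)
4147.4 T = 140543 − 54108 = 86435
T ≈ 20.84 °C (positive, so assuming full melt was valid).

T_f ≈ 20.8 °C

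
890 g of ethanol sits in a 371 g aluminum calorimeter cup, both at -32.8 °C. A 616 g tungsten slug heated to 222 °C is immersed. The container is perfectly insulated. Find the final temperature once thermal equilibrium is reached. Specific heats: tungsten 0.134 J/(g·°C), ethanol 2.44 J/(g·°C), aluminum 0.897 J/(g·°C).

T_f ≈ -24.7 °C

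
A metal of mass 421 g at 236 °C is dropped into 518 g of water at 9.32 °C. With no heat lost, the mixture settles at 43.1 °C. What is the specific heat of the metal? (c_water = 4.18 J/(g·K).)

c ≈ 0.901 J/(g·K)

Let T be the final temperature. ΣQ_i = 0:
421×c×(43.1 − 236) + 518×4.18×(43.1 − 9.32) = 0
-81211 c = -73142
c = -73142/-81211 ≈ 0.9006 J/(g·K)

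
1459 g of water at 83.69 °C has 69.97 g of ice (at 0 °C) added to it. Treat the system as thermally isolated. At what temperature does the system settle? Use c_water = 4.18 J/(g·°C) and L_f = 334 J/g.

Let T be the final temperature. ΣQ_i = 0:
fusion: m_ice L_f = 69.97×334 = 23370; meltwater 0→T: 69.97×4.18×T = 292.47 T; water: 6098.6(T − 83.69)
6391.1 T = 510394 − 23370 = 487024
T ≈ 76.20 °C. Since T > 0 °C, the all-ice-melts assumption holds.

T_f ≈ 76.2 °C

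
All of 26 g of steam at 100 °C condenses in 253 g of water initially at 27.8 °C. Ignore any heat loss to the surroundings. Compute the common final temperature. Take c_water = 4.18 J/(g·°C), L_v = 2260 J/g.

T_f ≈ 84.9 °C

Net heat exchanged in the isolated system is zero:
steam→water at 100 °C releases m L_v = 26·2260 = 58760; condensed water 100 °C→T: 108.68(T − 100); original water: 1057.5(T − 27.8)
1166.2 T = 58760 + 10868 + 29400 = 99028
T ≈ 84.91 °C, under the boiling point, so the assumption holds.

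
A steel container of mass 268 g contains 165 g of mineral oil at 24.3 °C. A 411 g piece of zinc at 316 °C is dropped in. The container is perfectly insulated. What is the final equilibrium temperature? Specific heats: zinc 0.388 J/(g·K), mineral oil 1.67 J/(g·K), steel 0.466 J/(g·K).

Heat gained plus heat lost sum to zero:
411*0.388*(T − 316) + 165*1.67*(T − 24.3) + 268*0.466*(T − 24.3) = 0
159.47(T − 316) + 275.55(T − 24.3) + 124.89(T − 24.3) = 0
(159.47 + 275.55 + 124.89) T = 159.47*316 + 275.55*24.3 + 124.89*24.3
T = 60123/559.91 ≈ 107.38 °C

T_f ≈ 107.4 °C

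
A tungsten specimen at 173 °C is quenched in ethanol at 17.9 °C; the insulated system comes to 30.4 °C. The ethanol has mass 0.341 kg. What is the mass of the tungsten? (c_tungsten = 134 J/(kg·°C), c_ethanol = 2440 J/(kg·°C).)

m ≈ 0.544 kg

Heat lost by the tungsten = heat gained by the ethanol:
m·134·(173 − 30.4) = 0.341·2440·(30.4 − 17.9)
19108 m = 10401  ⇒  m ≈ 0.5443 kg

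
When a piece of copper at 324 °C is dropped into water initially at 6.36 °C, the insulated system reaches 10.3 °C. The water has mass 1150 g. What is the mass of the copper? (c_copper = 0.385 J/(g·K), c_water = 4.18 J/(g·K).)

m ≈ 157 g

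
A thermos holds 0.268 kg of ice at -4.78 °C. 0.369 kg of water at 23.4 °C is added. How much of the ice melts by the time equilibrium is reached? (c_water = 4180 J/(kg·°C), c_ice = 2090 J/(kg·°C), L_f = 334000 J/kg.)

m_melted ≈ 0.1 kg

Heat available from the water dropping to 0 °C: 0.369×4180×23.4 = 36093 J.
Warming the ice to 0 °C takes 0.268×2090×4.78 = 2677.4 J, leaving 33415 J for melting.
To melt every bit of ice: 0.268×334000 = 89512 J.
Since 33415 < 89512 J, not all the ice melts; equilibrium is at 0 °C.
m_melted×334000 = 33415  ⇒  m_melted ≈ 0.1 kg.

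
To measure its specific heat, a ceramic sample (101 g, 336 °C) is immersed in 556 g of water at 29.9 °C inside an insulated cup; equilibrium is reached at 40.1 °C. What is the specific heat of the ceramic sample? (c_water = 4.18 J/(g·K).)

c ≈ 0.793 J/(g·K)

Energy conservation, ΣQ = 0:
101×c×(40.1 − 336) + 556×4.18×(40.1 − 29.9) = 0
-29886 c = -23706
c = -23706/-29886 ≈ 0.7932 J/(g·K)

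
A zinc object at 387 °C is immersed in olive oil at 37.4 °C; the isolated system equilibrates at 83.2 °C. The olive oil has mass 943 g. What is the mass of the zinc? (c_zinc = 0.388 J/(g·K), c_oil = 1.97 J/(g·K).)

Heat lost by the zinc = heat gained by the oil:
m·0.388·(387 − 83.2) = 943·1.97·(83.2 − 37.4)
117.87 m = 85083  ⇒  m ≈ 721.8 g

m ≈ 722 g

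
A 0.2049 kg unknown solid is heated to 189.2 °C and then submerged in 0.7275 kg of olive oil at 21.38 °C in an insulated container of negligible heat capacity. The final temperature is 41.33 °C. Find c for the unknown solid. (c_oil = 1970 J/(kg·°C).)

m_s c (T_s − T_f) = m_oil c_oil (T_f − T_0):
0.2049×c×(189.2 − 41.33) = 0.7275×1970×(41.33 − 21.38)
30.3 c = 28592  ⇒  c ≈ 943.7 J/(kg·°C)

c ≈ 944 J/(kg·°C)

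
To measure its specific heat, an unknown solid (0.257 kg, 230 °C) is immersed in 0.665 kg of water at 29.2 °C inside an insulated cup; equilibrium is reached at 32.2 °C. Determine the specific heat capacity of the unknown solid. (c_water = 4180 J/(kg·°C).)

c ≈ 164 J/(kg·°C)

Net heat exchanged in the isolated system is zero:
0.257·c·(32.2 − 230) + 0.665·4180·(32.2 − 29.2) = 0
-50.83 c = -8339.1
c = -8339.1/-50.83 ≈ 164 J/(kg·°C)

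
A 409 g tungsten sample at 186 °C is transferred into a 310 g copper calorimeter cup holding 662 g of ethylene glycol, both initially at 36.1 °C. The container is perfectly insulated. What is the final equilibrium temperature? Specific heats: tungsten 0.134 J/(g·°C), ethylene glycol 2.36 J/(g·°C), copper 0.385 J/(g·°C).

T_f ≈ 40.8 °C

Let T be the final temperature. ΣQ_i = 0:
409·0.134·(T − 186) + 662·2.36·(T − 36.1) + 310·0.385·(T − 36.1) = 0
54.81(T − 186) + 1562.3(T − 36.1) + 119.35(T − 36.1) = 0
(54.81 + 1562.3 + 119.35) T = 54.81·186 + 1562.3·36.1 + 119.35·36.1
T ≈ 40.83 °C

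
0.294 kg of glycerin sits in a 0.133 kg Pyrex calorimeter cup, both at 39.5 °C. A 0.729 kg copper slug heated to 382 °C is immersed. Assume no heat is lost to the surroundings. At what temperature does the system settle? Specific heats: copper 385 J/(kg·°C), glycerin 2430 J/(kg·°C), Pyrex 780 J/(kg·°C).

T_f ≈ 127.0 °C

T_f is the heat-capacity-weighted average of the initial temperatures:
T_f = (280.67×382 + 714.42×39.5 + 103.74×39.5) / (280.67 + 714.42 + 103.74)
    = 139531 / 1098.8 ≈ 126.98 °C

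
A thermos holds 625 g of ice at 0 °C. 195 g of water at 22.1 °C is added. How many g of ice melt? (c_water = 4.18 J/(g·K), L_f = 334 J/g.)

m_melted ≈ 53.9 g

Water can give up m c ΔT = 195·4.18·22.1 = 18014 J before reaching 0 °C.
Fully melting the ice requires m_ice L_f = 625·334 = 208750 J.
That's not enough to melt it all — equilibrium is at 0 °C with ice remaining.
m_melt = 18014 / L_f = 53.93 g.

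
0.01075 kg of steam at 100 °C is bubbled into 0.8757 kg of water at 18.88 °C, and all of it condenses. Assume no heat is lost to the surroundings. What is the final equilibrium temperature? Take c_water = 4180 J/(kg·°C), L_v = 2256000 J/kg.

Heat gained plus heat lost sum to zero:
steam→water at 100 °C releases m L_v = 0.01075×2256000 = 24252
  condensate cools 100→T: 0.01075×4180×(T − 100) = 44.93(T − 100)
  water warms: 0.8757×4180×(T − 18.88) = 3660.4(T − 18.88)
3705.4 T = 24252 + 4493.5 + 69109 = 97854
T ≈ 26.41 °C, under the boiling point, so the assumption holds.

T_f ≈ 26.4 °C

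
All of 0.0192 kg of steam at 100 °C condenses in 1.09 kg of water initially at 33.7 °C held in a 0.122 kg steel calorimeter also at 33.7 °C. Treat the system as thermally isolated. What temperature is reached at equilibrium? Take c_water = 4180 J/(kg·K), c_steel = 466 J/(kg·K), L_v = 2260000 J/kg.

T_f ≈ 44.1 °C

Sum of m c ΔT and latent-heat terms is zero:
condense steam: −0.0192×2260000 = −43392
  condensed water 100 °C→T: 80.26(T − 100)
  water warms: 1.09×4180×(T − 33.7) = 4556.2(T − 33.7)
  steel cup: 0.122×466×(T − 33.7) = 56.85(T − 33.7)
4693.3 T = 43392 + 8025.6 + 155460 = 206877
T ≈ 44.08 °C (< 100 °C, so full condensation is consistent).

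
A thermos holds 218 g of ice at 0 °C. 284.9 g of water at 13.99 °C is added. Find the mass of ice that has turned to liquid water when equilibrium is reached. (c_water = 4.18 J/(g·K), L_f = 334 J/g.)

m_melted ≈ 49.9 g

Heat available from the water dropping to 0 °C: 284.9×4.18×13.99 = 16660 J.
Melting all 218 g of ice would need 218×334 = 72812 J.
16660 J < 72812 J, so only part of the ice melts and the system sits at 0 °C.
m_melt = 16660 / L_f = 49.88 g.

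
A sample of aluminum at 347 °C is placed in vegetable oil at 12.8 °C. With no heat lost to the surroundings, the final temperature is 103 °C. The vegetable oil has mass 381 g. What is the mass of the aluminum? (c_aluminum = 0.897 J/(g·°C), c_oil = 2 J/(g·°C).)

m ≈ 314 g

|Q_aluminum| = |Q_oil|:
m×0.897×(347 − 103) = 381×2×(103 − 12.8)
218.87 m = 68732  ⇒  m ≈ 314 g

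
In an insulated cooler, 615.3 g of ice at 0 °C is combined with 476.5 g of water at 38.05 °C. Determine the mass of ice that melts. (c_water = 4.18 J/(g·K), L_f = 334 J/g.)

m_melted ≈ 227 g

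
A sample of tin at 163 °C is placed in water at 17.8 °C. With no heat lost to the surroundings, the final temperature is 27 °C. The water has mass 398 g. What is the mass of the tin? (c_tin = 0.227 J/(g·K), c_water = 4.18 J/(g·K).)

m ≈ 496 g

Heat lost by the tin = heat gained by the water:
m×0.227×(163 − 27) = 398×4.18×(27 − 17.8)
30.87 m = 15305  ⇒  m ≈ 495.8 g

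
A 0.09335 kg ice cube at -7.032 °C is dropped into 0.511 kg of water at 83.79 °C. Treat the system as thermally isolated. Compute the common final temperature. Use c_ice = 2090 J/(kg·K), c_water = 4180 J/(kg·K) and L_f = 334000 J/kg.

T_f ≈ 58.0 °C

Taking heat into each body as positive, Σ m c ΔT = 0:
warm ice to 0 °C: 0.09335×2090×(0 − (-7.032)) = 1372
  latent heat to melt: 0.09335×334000 = 31179
  meltwater 0→T: 0.09335×4180×T = 390.2 T
  water: 2136(T − 83.79)
2526.2 T = 178974 − 32551 = 146423
T ≈ 57.96 °C — above 0 °C, consistent with complete melting.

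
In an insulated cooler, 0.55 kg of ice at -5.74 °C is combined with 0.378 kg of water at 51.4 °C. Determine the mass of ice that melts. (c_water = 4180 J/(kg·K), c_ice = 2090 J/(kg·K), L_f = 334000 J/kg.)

m_melted ≈ 0.223 kg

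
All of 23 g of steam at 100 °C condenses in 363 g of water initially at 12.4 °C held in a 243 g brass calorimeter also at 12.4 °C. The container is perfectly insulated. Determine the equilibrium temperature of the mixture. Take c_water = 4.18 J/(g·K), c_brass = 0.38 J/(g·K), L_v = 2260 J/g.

Energy conservation, ΣQ = 0:
latent heat released on condensation: 23×2260 = 51980
  condensate cools 100→T: 23×4.18×(T − 100) = 96.14(T − 100)
  original water: 1517.3(T − 12.4)
  brass cup: 243×0.38×(T − 12.4) = 92.34(T − 12.4)
1705.8 T = 51980 + 9614 + 19960 = 81554
T ≈ 47.81 °C, under the boiling point, so the assumption holds.

T_f ≈ 47.8 °C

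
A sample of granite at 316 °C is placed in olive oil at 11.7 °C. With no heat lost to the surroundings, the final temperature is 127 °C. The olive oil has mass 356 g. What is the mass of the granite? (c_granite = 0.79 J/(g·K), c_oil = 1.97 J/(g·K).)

m ≈ 542 g

Heat gained plus heat lost sum to zero:
m·0.79·(127 − 316) + 356·1.97·(127 − 11.7) = 0
-149.31 m = -80862
m = -80862/-149.31 ≈ 541.6 g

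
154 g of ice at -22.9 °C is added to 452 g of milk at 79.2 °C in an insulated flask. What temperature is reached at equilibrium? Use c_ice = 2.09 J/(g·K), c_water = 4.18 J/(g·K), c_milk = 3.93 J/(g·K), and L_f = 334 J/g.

T_f ≈ 33.8 °C

Energy conservation, ΣQ = 0:
warm ice to 0 °C: 154×2.09×(0 − (-22.9)) = 7370.6; melt ice: 154×334 = 51436; meltwater 0→T: 154×4.18×T = 643.72 T; milk: 1776.4(T − 79.2)
2420.1 T = 140688 − 58807 = 81881
T ≈ 33.83 °C — above 0 °C, consistent with complete melting.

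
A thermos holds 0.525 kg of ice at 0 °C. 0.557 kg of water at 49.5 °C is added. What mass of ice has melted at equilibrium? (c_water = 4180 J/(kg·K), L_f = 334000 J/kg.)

Cooling the water to 0 °C releases 0.557×4180×49.5 = 115249 J.
Melting all 0.525 kg of ice would need 0.525×334000 = 175350 J.
That's not enough to melt it all — equilibrium is at 0 °C with ice remaining.
Mass melted = 115249/334000 ≈ 0.3451 kg.

m_melted ≈ 0.345 kg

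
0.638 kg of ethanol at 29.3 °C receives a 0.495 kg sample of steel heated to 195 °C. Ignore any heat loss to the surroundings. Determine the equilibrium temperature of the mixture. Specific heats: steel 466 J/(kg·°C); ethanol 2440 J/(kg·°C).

Taking heat into each body as positive, Σ m c ΔT = 0:
0.495*466*(T − 195) + 0.638*2440*(T − 29.3) = 0
1787.4 T = 90593
T ≈ 50.68 °C

T_f ≈ 50.7 °C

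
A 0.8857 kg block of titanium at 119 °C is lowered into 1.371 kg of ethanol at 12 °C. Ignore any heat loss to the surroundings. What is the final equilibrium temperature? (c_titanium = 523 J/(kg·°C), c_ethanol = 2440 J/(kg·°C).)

Let T be the final temperature. ΣQ_i = 0:
0.8857×523×(T − 119) + 1.371×2440×(T − 12) = 0
463.22(T − 119) + 3345.2(T − 12) = 0
3808.5 T = 95266
T = 95266/3808.5 ≈ 25.01 °C

T_f ≈ 25.0 °C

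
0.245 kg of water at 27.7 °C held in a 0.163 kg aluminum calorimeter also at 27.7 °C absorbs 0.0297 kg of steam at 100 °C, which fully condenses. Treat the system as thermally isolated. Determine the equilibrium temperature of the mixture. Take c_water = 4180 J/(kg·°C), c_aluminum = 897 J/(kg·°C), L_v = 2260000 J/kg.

T_f ≈ 86.5 °C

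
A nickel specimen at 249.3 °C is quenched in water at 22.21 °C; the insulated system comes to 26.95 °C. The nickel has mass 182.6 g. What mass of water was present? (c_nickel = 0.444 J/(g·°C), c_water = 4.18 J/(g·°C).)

m ≈ 910 g

Heat lost by the nickel = heat gained by the water:
182.6×0.444×(249.3 − 26.95) = m×4.18×(26.95 − 22.21)
19.81 m = 18027  ⇒  m ≈ 909.8 g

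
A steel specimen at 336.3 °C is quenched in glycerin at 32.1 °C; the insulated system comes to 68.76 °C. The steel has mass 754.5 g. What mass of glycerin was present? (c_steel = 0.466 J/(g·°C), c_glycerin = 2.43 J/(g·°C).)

m ≈ 1060 g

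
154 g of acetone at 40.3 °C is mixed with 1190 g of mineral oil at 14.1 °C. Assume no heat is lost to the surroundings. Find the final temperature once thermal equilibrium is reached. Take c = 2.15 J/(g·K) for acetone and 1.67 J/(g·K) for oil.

T_f ≈ 17.8 °C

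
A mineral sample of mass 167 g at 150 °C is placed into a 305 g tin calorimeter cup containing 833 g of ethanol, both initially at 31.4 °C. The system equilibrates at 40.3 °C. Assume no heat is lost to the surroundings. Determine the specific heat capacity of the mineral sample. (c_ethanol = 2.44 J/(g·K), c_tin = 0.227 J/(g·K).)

Setting the total heat transfer to zero:
167·c·(40.3 − 150) + 833·2.44·(40.3 − 31.4) + 305·0.227·(40.3 − 31.4) = 0
-18320 c = -18706
c = -18706/-18320 ≈ 1.021 J/(g·K)

c ≈ 1.02 J/(g·K)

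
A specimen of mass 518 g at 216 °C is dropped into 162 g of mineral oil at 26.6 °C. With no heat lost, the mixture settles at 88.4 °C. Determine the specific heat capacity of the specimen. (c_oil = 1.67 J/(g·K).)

c ≈ 0.253 J/(g·K)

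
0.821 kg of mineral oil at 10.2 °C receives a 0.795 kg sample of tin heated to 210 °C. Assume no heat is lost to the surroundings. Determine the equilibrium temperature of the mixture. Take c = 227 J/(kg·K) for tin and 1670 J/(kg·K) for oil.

T_f ≈ 33.4 °C

Set heat shed by the hot body equal to heat absorbed by the cold body:
0.795·227·(210 − T) = 0.821·1670·(T − 10.2)
180.47(210 − T) = 1371.1(T − 10.2)
1551.5 T = 51883  ⇒  T ≈ 33.44 °C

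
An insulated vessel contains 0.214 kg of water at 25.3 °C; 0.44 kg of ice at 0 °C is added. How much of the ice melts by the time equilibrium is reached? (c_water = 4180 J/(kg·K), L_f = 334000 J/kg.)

m_melted ≈ 0.0678 kg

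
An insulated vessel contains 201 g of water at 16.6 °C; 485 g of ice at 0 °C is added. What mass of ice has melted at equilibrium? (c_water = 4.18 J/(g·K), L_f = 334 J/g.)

m_melted ≈ 41.8 g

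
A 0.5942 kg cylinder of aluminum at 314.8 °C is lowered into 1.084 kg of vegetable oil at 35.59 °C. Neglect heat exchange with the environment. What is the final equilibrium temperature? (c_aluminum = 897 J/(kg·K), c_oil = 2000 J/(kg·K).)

Conservation of energy gives ΣQ = 0:
0.5942*897*(T − 314.8) + 1.084*2000*(T − 35.59) = 0
533(T − 314.8) + 2168(T − 35.59) = 0
(533 + 2168) T = 533*314.8 + 2168*35.59
T ≈ 90.69 °C

T_f ≈ 90.7 °C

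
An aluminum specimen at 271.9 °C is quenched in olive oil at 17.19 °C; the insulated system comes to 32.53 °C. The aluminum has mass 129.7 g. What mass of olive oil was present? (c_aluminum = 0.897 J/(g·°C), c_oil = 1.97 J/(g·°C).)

m ≈ 922 g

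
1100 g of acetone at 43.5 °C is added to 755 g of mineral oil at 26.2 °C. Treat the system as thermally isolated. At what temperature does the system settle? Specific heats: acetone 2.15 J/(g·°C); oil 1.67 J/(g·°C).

T_f ≈ 37.5 °C

Conservation of energy gives ΣQ = 0:
1100·2.15·(T − 43.5) + 755·1.67·(T − 26.2) = 0
2365(T − 43.5) + 1260.8(T − 26.2) = 0
3625.8 T = 135912
T = 135912 / 3625.8 = 37.5 °C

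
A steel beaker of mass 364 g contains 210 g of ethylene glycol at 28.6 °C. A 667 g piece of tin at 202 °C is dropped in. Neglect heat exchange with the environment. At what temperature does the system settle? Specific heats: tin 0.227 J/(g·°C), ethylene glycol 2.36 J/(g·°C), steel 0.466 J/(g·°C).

T_f ≈ 60.7 °C

With ΣQ=0 the equilibrium temperature is the m·c-weighted mean:
T_f = (151.41·202 + 495.6·28.6 + 169.62·28.6) / (151.41 + 495.6 + 169.62)
    = 49610 / 816.63 ≈ 60.75 °C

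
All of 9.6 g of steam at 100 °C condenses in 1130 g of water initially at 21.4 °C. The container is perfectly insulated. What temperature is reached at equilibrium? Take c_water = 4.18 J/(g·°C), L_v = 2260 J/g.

T_f ≈ 26.6 °C

Taking heat into each body as positive, Σ m c ΔT = 0:
latent heat released on condensation: 9.6·2260 = 21696; condensate cools 100→T: 9.6·4.18·(T − 100) = 40.13(T − 100); original water: 4723.4(T − 21.4)
4763.5 T = 21696 + 4012.8 + 101081 = 126790
T ≈ 26.62 °C — below 100 °C, confirming all the steam condensed.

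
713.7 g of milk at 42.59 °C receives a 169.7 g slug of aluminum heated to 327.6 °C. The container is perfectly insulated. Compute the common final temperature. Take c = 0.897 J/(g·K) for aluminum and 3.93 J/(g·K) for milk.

T_f ≈ 57.3 °C

T_f = Σ m_i c_i T_i / Σ m_i c_i:
T_f = (152.22×327.6 + 2804.8×42.59) / (152.22 + 2804.8)
    = 169326 / 2957.1 ≈ 57.26 °C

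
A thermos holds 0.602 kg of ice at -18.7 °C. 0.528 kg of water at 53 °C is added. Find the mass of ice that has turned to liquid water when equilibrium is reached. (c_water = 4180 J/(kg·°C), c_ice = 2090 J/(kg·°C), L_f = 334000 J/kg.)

m_melted ≈ 0.28 kg

Heat available from the water dropping to 0 °C: 0.528·4180·53 = 116973 J.
Of that, 0.602·2090·18.7 = 23528 J goes to bring the ice to 0 °C, leaving 93445 J.
Melting all 0.602 kg of ice would need 0.602·334000 = 201068 J.
Since 93445 < 201068 J, not all the ice melts; equilibrium is at 0 °C.
m_melted·334000 = 93445  ⇒  m_melted ≈ 0.2798 kg.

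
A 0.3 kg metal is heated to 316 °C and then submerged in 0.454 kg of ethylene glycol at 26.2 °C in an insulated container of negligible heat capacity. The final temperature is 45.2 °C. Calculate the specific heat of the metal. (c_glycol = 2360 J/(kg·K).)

c ≈ 251 J/(kg·K)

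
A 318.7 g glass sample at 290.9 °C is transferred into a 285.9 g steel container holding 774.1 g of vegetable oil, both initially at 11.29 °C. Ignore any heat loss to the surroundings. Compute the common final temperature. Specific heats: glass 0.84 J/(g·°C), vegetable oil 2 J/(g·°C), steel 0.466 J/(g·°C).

T_f ≈ 49.7 °C

Energy conservation, ΣQ = 0:
318.7*0.84*(T − 290.9) + 774.1*2*(T − 11.29) + 285.9*0.466*(T − 11.29) = 0
267.71(T − 290.9) + 1548.2(T − 11.29) + 133.23(T − 11.29) = 0
(267.71 + 1548.2 + 133.23) T = 267.71*290.9 + 1548.2*11.29 + 133.23*11.29
T = 96860 / 1949.1 = 49.7 °C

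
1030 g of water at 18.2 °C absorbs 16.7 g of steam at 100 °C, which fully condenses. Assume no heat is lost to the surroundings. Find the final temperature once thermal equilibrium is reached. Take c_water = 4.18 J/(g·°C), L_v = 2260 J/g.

Setting the total heat transfer to zero:
latent heat released on condensation: 16.7·2260 = 37742
  condensate cools 100→T: 16.7·4.18·(T − 100) = 69.81(T − 100)
  original water: 4305.4(T − 18.2)
4375.2 T = 37742 + 6980.6 + 78358 = 123081
T ≈ 28.13 °C, under the boiling point, so the assumption holds.

T_f ≈ 28.1 °C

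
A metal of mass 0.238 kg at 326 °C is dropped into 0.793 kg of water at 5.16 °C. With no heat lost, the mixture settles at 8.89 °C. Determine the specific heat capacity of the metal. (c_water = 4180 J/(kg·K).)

c ≈ 164 J/(kg·K)

Heat lost by the metal = heat gained by the water:
0.238·c·(326 − 8.89) = 0.793·4180·(8.89 − 5.16)
75.47 c = 12364  ⇒  c ≈ 163.8 J/(kg·K)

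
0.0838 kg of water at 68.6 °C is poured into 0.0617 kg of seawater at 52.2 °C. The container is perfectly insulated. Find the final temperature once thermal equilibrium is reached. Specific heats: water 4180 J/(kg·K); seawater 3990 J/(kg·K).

T_f ≈ 61.8 °C

Heat gained plus heat lost sum to zero:
0.0838*4180*(T − 68.6) + 0.0617*3990*(T − 52.2) = 0
350.28(T − 68.6) + 246.18(T − 52.2) = 0
(350.28 + 246.18) T = 350.28*68.6 + 246.18*52.2
T ≈ 61.83 °C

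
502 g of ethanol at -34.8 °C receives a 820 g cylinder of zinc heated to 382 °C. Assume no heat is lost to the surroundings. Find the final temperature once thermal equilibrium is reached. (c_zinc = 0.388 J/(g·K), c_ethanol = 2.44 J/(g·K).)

T_f ≈ 51.1 °C

Setting the total heat transfer to zero:
820*0.388*(T − 382) + 502*2.44*(T − (-34.8)) = 0
318.16(T − 382) + 1224.9(T − (-34.8)) = 0
1543 T = 78911
T = 78911/1543 ≈ 51.14 °C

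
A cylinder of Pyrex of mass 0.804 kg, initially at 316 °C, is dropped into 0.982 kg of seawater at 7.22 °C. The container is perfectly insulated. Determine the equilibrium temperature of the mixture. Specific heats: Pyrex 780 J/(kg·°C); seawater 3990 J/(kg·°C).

T_f ≈ 49.8 °C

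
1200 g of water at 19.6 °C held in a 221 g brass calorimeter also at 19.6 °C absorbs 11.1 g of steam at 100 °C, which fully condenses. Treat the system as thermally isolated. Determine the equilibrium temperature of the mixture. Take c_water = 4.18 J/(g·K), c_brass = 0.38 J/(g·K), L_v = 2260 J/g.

T_f ≈ 25.2 °C

Sum of m c ΔT and latent-heat terms is zero:
latent heat released on condensation: 11.1×2260 = 25086
  condensed water 100 °C→T: 46.4(T − 100)
  original water: 5016(T − 19.6)
  cup: 83.98(T − 19.6)
5146.4 T = 25086 + 4639.8 + 99960 = 129685
T ≈ 25.20 °C, under the boiling point, so the assumption holds.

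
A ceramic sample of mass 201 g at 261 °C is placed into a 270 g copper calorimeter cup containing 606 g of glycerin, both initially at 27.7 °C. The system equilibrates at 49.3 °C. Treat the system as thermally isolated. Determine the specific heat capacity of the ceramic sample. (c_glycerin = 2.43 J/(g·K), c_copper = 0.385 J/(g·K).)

c ≈ 0.8 J/(g·K)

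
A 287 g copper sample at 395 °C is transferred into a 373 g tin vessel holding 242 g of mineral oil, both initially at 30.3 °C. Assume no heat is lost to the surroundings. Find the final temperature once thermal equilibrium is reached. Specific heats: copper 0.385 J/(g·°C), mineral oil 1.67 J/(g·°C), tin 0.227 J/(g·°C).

T_f ≈ 97.5 °C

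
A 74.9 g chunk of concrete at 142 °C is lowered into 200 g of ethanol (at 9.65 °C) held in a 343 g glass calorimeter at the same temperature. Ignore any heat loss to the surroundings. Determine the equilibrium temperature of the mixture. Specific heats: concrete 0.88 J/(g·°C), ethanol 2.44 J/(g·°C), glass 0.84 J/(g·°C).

Energy conservation, ΣQ = 0:
74.9×0.88×(T − 142) + 200×2.44×(T − 9.65) + 343×0.84×(T − 9.65) = 0
65.91(T − 142) + 488(T − 9.65) + 288.12(T − 9.65) = 0
(65.91 + 488 + 288.12) T = 65.91×142 + 488×9.65 + 288.12×9.65
T = 16849/842.03 ≈ 20.01 °C

T_f ≈ 20.0 °C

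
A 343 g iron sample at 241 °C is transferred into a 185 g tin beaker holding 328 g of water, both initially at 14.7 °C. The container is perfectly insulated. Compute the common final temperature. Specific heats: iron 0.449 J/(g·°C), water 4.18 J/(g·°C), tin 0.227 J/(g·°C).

T_f ≈ 36.9 °C

Energy conservation, ΣQ = 0:
343×0.449×(T − 241) + 328×4.18×(T − 14.7) + 185×0.227×(T − 14.7) = 0
(154.01 + 1371 + 42) T = 154.01×241 + 1371×14.7 + 42×14.7
T ≈ 36.94 °C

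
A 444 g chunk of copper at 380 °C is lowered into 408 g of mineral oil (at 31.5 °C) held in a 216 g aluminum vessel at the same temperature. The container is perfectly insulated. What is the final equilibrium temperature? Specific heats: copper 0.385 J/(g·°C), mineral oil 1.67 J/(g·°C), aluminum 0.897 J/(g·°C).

T_f ≈ 88.4 °C

Net heat exchanged in the isolated system is zero:
444*0.385*(T − 380) + 408*1.67*(T − 31.5) + 216*0.897*(T − 31.5) = 0
170.94(T − 380) + 681.36(T − 31.5) + 193.75(T − 31.5) = 0
(170.94 + 681.36 + 193.75) T = 170.94*380 + 681.36*31.5 + 193.75*31.5
T ≈ 88.45 °C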